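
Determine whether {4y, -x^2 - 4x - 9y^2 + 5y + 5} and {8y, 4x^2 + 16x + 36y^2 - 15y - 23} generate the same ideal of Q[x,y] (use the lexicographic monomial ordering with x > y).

Equality of ideals is decidable: compute both reduced Gröbner bases (unique for the ordering) and check whether they agree.
Buchberger on the first generating set:
f_1 = 4y, LT = y.
f_2 = -x^2 - 4x - 9y^2 + 5y + 5, LT = x^2.

S(f_1,f_2): leading monomials are coprime, so the S-polynomial reduces to 0 (Buchberger's first criterion).
Every S-polynomial of the final basis reduces to 0, so we have a Gröbner basis.
Inter-reduce: drop elements whose leading term is divisible by another's, tail-reduce, and make monic.
Reduced Gröbner basis: {x^2 + 4x - 5, y}.

Buchberger on the second generating set:
h_1 = 8y, LT = y.
h_2 = 4x^2 + 16x + 36y^2 - 15y - 23, LT = x^2.

S(h_1,h_2): leading monomials are coprime, so the S-polynomial reduces to 0 (Buchberger's first criterion).
Every S-polynomial of the final basis reduces to 0, so we have a Gröbner basis.
Inter-reduce: drop elements whose leading term is divisible by another's, tail-reduce, and make monic.
Reduced Gröbner basis: {x^2 + 4x - 23/4, y}.

Since the reduced bases disagree, the two ideals are not the same.

No, the ideals differ.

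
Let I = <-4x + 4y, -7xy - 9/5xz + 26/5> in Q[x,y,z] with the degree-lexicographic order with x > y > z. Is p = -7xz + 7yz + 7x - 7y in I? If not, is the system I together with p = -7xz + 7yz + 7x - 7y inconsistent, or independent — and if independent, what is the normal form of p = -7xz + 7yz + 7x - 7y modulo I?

First compute the reduced Gröbner basis of I by Buchberger's algorithm.
f_1 = -4x + 4y, LT = x.
f_2 = -7xy - 9/5xz + 26/5, LT = xy.

S(f_1,f_2): lcm = xy. S = -9/35xz - y^2 + 26/35.
  leading term xz: subtract (9/140z)·f_1 from -9/35xz - y^2 + 26/35 → -y^2 - 9/35yz + 26/35
  leading term y^2: no divisor's leading term divides it; move -y^2 to the remainder.
  leading term yz: no divisor's leading term divides it; move -9/35yz to the remainder.
  leading term 1: no divisor's leading term divides it; move 26/35 to the remainder.
  remainder -y^2 - 9/35yz + 26/35 ≠ 0; add h_3 = -y^2 - 9/35yz + 26/35 to the basis.

S(f_1,h_3): leading monomials are coprime, so the S-polynomial reduces to 0 (Buchberger's first criterion).
S(f_2,h_3): lcm = xy^2. S = 26/35x - 26/35y.
  leading term x: subtract (-13/70)·f_1 from 26/35x - 26/35y → 0
  remainder 0.

Every S-polynomial of the final basis reduces to 0, so we have a Gröbner basis.
Inter-reduce: drop elements whose leading term is divisible by another's, tail-reduce, and make monic.
Reduced Gröbner basis: {y^2 + 9/35yz - 26/35, x - y}.
Label its elements g_1 = y^2 + 9/35yz - 26/35, g_2 = x - y.

Reduce p = -7xz + 7yz + 7x - 7y modulo G:
  leading term xz: subtract (-7z)·g_2 from -7xz + 7yz + 7x - 7y → 7x - 7y
  leading term x: subtract (7)·g_2 from 7x - 7y → 0
  normal form = 0.
Since the normal form is 0, p ∈ I.

-7xz + 7yz + 7x - 7y lies in I (it reduces to 0).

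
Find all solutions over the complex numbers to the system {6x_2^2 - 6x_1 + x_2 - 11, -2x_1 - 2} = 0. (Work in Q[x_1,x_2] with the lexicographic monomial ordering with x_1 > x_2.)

Compute a lex Gröbner basis by Buchberger's algorithm.
f_1 = -6x_1 + 6x_2^2 + x_2 - 11, LT = x_1.
f_2 = -2x_1 - 2, LT = x_1.

S(f_1,f_2): lcm = x_1. S = -x_2^2 - 1/6x_2 + 5/6.
  leading term x_2^2: no divisor's leading term divides it; move -x_2^2 to the remainder.
  leading term x_2: no divisor's leading term divides it; move -1/6x_2 to the remainder.
  leading term 1: no divisor's leading term divides it; move 5/6 to the remainder.
  remainder -x_2^2 - 1/6x_2 + 5/6 ≠ 0; add h_3 = -x_2^2 - 1/6x_2 + 5/6 to the basis.

S(f_1,h_3): leading monomials are coprime, so the S-polynomial reduces to 0 (Buchberger's first criterion).
S(f_2,h_3): leading monomials are coprime, so the S-polynomial reduces to 0 (Buchberger's first criterion).
Every S-polynomial of the final basis reduces to 0, so we have a Gröbner basis.
Inter-reduce: drop elements whose leading term is divisible by another's, tail-reduce, and make monic.
Reduced Gröbner basis: {x_1 + 1, x_2^2 + 1/6x_2 - 5/6}.

The lex basis is triangular: the last element involves only x_2. Solving x_2^2 + 1/6x_2 - 5/6 = 0 gives x_2 ∈ {-1, 5/6}; substituting each value into the earlier elements determines the remaining variables.
  x_2 = -1: the earlier basis element becomes x_1 + 1 = 0, giving x_1 = -1 — point (-1, -1).
  x_2 = 5/6: the earlier basis element becomes x_1 + 1 = 0, giving x_1 = -1 — point (-1, 5/6).
Check: every point annihilates each of the original generators.
Zero-dimensionality of the ideal guarantees finitely many solutions over ℂ.

{(-1, -1), (-1, 5/6)}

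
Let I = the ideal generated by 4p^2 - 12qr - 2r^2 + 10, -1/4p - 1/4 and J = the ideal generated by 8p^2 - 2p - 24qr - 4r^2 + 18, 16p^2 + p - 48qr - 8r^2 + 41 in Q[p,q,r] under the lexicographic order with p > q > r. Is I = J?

Equality of ideals is decidable: compute both reduced Gröbner bases (unique for the ordering) and check whether they agree.
Buchberger on the first generating set:
f_1 = 4p^2 - 12qr - 2r^2 + 10, LT = p^2.
f_2 = -1/4p - 1/4, LT = p.

S(f_1,f_2): lcm = p^2. S = -p - 3qr - 1/2r^2 + 5/2.
  reduce S modulo (f_1, f_2):
  remainder -3qr - 1/2r^2 + 7/2 ≠ 0; add g_3 = -3qr - 1/2r^2 + 7/2 to the basis.

The other S-polynomials (S(f_1,g_3), S(f_2,g_3)) all reduce to 0 modulo the current basis, so we have a Gröbner basis.
Inter-reduce: drop elements whose leading term is divisible by another's, tail-reduce, and make monic.
Reduced Gröbner basis: {p + 1, qr + 1/6r^2 - 7/6}.

Buchberger on the second generating set:
h_1 = 8p^2 - 2p - 24qr - 4r^2 + 18, LT = p^2.
h_2 = 16p^2 + p - 48qr - 8r^2 + 41, LT = p^2.

S(h_1,h_2): lcm = p^2. S = -5/16p - 5/16.
  reduce S modulo (h_1, h_2):
  remainder -5/16p - 5/16 ≠ 0; add k_3 = -5/16p - 5/16 to the basis.

S(h_1,k_3): lcm = p^2. S = -5/4p - 3qr - 1/2r^2 + 9/4.
  reduce S modulo (h_1, h_2, k_3):
  remainder -3qr - 1/2r^2 + 7/2 ≠ 0; add k_4 = -3qr - 1/2r^2 + 7/2 to the basis.

The other S-polynomials (S(h_2,k_3), S(h_1,k_4), S(h_2,k_4), S(k_3,k_4)) all reduce to 0 modulo the current basis, so we have a Gröbner basis.
Inter-reduce: drop elements whose leading term is divisible by another's, tail-reduce, and make monic.
Reduced Gröbner basis: {p + 1, qr + 1/6r^2 - 7/6}.

These coincide, so the ideals are equal.

Yes, the ideals are equal.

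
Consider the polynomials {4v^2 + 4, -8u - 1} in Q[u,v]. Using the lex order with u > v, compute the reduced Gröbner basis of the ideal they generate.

G = {u + 1/8, v^2 + 1}

f_1 = 4v^2 + 4, LT = v^2.
f_2 = -8u - 1, LT = u.

The S-polynomials (S(f_1,f_2)) all reduce to 0 modulo the current basis, so we have a Gröbner basis.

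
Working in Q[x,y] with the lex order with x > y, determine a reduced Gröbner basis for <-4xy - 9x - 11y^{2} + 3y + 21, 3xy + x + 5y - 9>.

G = {x + \tfrac{33}{23}y^{2} - \tfrac{29}{23}y - \tfrac{27}{23}, y^{3} - \tfrac{6}{11}y^{2} - \tfrac{25}{11}y + \tfrac{20}{11}}

f_1 = -4xy - 9x - 11y^{2} + 3y + 21, LT = xy.
f_2 = 3xy + x + 5y - 9, LT = xy.

S(f_1,f_2): lcm = xy. S = \tfrac{23}{12}x + \tfrac{11}{4}y^{2} - \tfrac{29}{12}y - \tfrac{9}{4}.
  leading term x: no divisor's leading term divides it; move \tfrac{23}{12}x to the remainder.
  leading term y^{2}: no divisor's leading term divides it; move \tfrac{11}{4}y^{2} to the remainder.
  leading term y: no divisor's leading term divides it; move -\tfrac{29}{12}y to the remainder.
  leading term 1: no divisor's leading term divides it; move -\tfrac{9}{4} to the remainder.
  remainder \tfrac{23}{12}x + \tfrac{11}{4}y^{2} - \tfrac{29}{12}y - \tfrac{9}{4} ≠ 0; add g_3 = \tfrac{23}{12}x + \tfrac{11}{4}y^{2} - \tfrac{29}{12}y - \tfrac{9}{4} to the basis.

S(f_1,g_3): lcm = xy. S = \tfrac{9}{4}x - \tfrac{33}{23}y^{3} + \tfrac{369}{92}y^{2} + \tfrac{39}{92}y - \tfrac{21}{4}.
  leading term x: subtract (\tfrac{27}{23})·g_3 from \tfrac{9}{4}x - \tfrac{33}{23}y^{3} + \tfrac{369}{92}y^{2} + \tfrac{39}{92}y - \tfrac{21}{4} → -\tfrac{33}{23}y^{3} + \tfrac{18}{23}y^{2} + \tfrac{75}{23}y - \tfrac{60}{23}
  leading term y^{3}: no divisor's leading term divides it; move -\tfrac{33}{23}y^{3} to the remainder.
  leading term y^{2}: no divisor's leading term divides it; move \tfrac{18}{23}y^{2} to the remainder.
  leading term y: no divisor's leading term divides it; move \tfrac{75}{23}y to the remainder.
  leading term 1: no divisor's leading term divides it; move -\tfrac{60}{23} to the remainder.
  remainder -\tfrac{33}{23}y^{3} + \tfrac{18}{23}y^{2} + \tfrac{75}{23}y - \tfrac{60}{23} ≠ 0; add g_4 = -\tfrac{33}{23}y^{3} + \tfrac{18}{23}y^{2} + \tfrac{75}{23}y - \tfrac{60}{23} to the basis.

The other S-polynomials (S(f_2,g_3), S(f_1,g_4), S(f_2,g_4), S(g_3,g_4)) all reduce to 0 modulo the current basis, so we have a Gröbner basis.
Inter-reduce: drop elements whose leading term is divisible by another's, tail-reduce, and make monic.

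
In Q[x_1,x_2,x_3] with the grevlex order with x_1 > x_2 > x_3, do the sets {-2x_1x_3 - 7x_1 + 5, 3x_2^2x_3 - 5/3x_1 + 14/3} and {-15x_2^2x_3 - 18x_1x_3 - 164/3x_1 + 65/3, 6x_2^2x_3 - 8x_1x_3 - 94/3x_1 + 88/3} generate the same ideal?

Equality of ideals is decidable: compute both reduced Gröbner bases (unique for the ordering) and check whether they agree.
Buchberger on the first generating set:
f_1 = -2x_1x_3 - 7x_1 + 5, LT = x_1x_3.
f_2 = 3x_2^2x_3 - 5/3x_1 + 14/3, LT = x_2^2x_3.

S(f_1,f_2): lcm = x_1x_2^2x_3. S = 7/2x_1x_2^2 + 5/9x_1^2 - 5/2x_2^2 - 14/9x_1.
  reduce S modulo (f_1, f_2):
  remainder 7/2x_1x_2^2 + 5/9x_1^2 - 5/2x_2^2 - 14/9x_1 ≠ 0; add g_3 = 7/2x_1x_2^2 + 5/9x_1^2 - 5/2x_2^2 - 14/9x_1 to the basis.

The other S-polynomials (S(f_1,g_3), S(f_2,g_3)) all reduce to 0 modulo the current basis, so we have a Gröbner basis.
Inter-reduce: drop elements whose leading term is divisible by another's, tail-reduce, and make monic.
Reduced Gröbner basis: {x_1x_2^2 + 10/63x_1^2 - 5/7x_2^2 - 4/9x_1, x_2^2x_3 - 5/9x_1 + 14/9, x_1x_3 + 7/2x_1 - 5/2}.

Buchberger on the second generating set:
h_1 = -15x_2^2x_3 - 18x_1x_3 - 164/3x_1 + 65/3, LT = x_2^2x_3.
h_2 = 6x_2^2x_3 - 8x_1x_3 - 94/3x_1 + 88/3, LT = x_2^2x_3.

S(h_1,h_2): lcm = x_2^2x_3. S = 38/15x_1x_3 + 133/15x_1 - 19/3.
  reduce S modulo (h_1, h_2):
  remainder 38/15x_1x_3 + 133/15x_1 - 19/3 ≠ 0; add k_3 = 38/15x_1x_3 + 133/15x_1 - 19/3 to the basis.

S(h_1,k_3): lcm = x_1x_2^2x_3. S = -7/2x_1x_2^2 + 6/5x_1^2x_3 + 164/45x_1^2 + 5/2x_2^2 - 13/9x_1.
  reduce S modulo (h_1, h_2, k_3):
  remainder -7/2x_1x_2^2 - 5/9x_1^2 + 5/2x_2^2 + 14/9x_1 ≠ 0; add k_4 = -7/2x_1x_2^2 - 5/9x_1^2 + 5/2x_2^2 + 14/9x_1 to the basis.

The other S-polynomials (S(h_2,k_3), S(h_1,k_4), S(h_2,k_4), S(k_3,k_4)) all reduce to 0 modulo the current basis, so we have a Gröbner basis.
Inter-reduce: drop elements whose leading term is divisible by another's, tail-reduce, and make monic.
Reduced Gröbner basis: {x_1x_2^2 + 10/63x_1^2 - 5/7x_2^2 - 4/9x_1, x_2^2x_3 - 5/9x_1 + 14/9, x_1x_3 + 7/2x_1 - 5/2}.

These coincide, so the ideals are equal.

Yes, the ideals are equal.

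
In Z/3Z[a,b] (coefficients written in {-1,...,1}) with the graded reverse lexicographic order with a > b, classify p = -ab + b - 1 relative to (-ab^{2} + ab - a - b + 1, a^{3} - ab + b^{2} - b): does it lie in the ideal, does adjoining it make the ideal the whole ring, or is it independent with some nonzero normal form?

First compute the reduced Gröbner basis of I by Buchberger's algorithm.
f_1 = -ab^{2} + ab - a - b + 1, LT = ab^{2}.
f_2 = a^{3} - ab + b^{2} - b, LT = a^{3}.

S(f_1,f_2): lcm = a^{3}b^{2}. S = -a^{3}b + ab^{3} - b^{4} + a^{3} + a^{2}b + b^{3} - a^{2}.
  reduce S modulo (f_1, f_2):
  remainder -b^{4} + a^{2}b - b^{3} - a^{2} - b ≠ 0; add h_3 = -b^{4} + a^{2}b - b^{3} - a^{2} - b to the basis.

The other S-polynomials (S(f_1,h_3), S(f_2,h_3)) all reduce to 0 modulo the current basis, so we have a Gröbner basis.
Inter-reduce: drop elements whose leading term is divisible by another's, tail-reduce, and make monic.
Reduced Gröbner basis: {b^{4} - a^{2}b + b^{3} + a^{2} + b, a^{3} - ab + b^{2} - b, ab^{2} - ab + a + b - 1}.
Label its elements g_1 = b^{4} - a^{2}b + b^{3} + a^{2} + b, g_2 = a^{3} - ab + b^{2} - b, g_3 = ab^{2} - ab + a + b - 1.

Reduce p = -ab + b - 1 modulo G:
  leading term ab: no divisor's leading term divides it; move -ab to the remainder.
  leading term b: no divisor's leading term divides it; move b to the remainder.
  leading term 1: no divisor's leading term divides it; move -1 to the remainder.
  normal form = -ab + b - 1.
The normal form is nonzero, so p ∉ I. Since p minus its normal form lies in I, I + (p) = I + (r) where r = -ab + b - 1; decide whether this ideal is the whole ring.
Run Buchberger on G together with r (pairs among the g_i already reduce to 0 since G is a Gröbner basis):
g_1 = b^{4} - a^{2}b + b^{3} + a^{2} + b, LT = b^{4}.
g_2 = a^{3} - ab + b^{2} - b, LT = a^{3}.
g_3 = ab^{2} - ab + a + b - 1, LT = ab^{2}.
r = -ab + b - 1, LT = ab.

S(g_1,r): lcm = ab^{4}. S = -a^{3}b + ab^{3} + b^{4} + a^{3} - b^{3} + ab.
  reduce S modulo (g_1, g_2, g_3, r):
  remainder -b^{3} - a^{2} - a + 1 ≠ 0; add m_5 = -b^{3} - a^{2} - a + 1 to the basis.

S(g_2,r): lcm = a^{3}b. S = a^{2}b - ab^{2} + b^{3} - a^{2} - b^{2}.
  reduce S modulo (g_1, g_2, g_3, r, m_5):
  remainder a^{2} - b^{2} - a + b ≠ 0; add m_6 = a^{2} - b^{2} - a + b to the basis.

S(g_3,r): lcm = ab^{2}. S = -ab + b^{2} + a - 1.
  reduce S modulo (g_1, g_2, g_3, r, m_5, m_6):
  remainder b^{2} + a - b ≠ 0; add m_7 = b^{2} + a - b to the basis.

S(g_1,m_5): lcm = b^{4}. S = a^{2}b + b^{3} + a^{2} - ab - b.
  reduce S modulo (g_1, g_2, g_3, r, m_5, m_6, m_7):
  remainder a - b + 1 ≠ 0; add m_8 = a - b + 1 to the basis.

S(g_2,m_6): lcm = a^{3}. S = ab^{2} + a^{2} + ab + b^{2} - b.
  reduce S modulo (g_1, g_2, g_3, r, m_5, m_6, m_7, m_8):
  remainder -b + 1 ≠ 0; add m_9 = -b + 1 to the basis.

The other S-polynomials (S(g_1,g_2), S(g_1,g_3), S(g_2,g_3), S(g_2,m_5), S(g_3,m_5), S(r,m_5), S(g_1,m_6), S(g_3,m_6), S(r,m_6), S(m_5,m_6), S(g_1,m_7), S(g_2,m_7), S(g_3,m_7), S(r,m_7), S(m_5,m_7), S(m_6,m_7), S(g_1,m_8), S(g_2,m_8), S(g_3,m_8), S(r,m_8), S(m_5,m_8), S(m_6,m_8), S(m_7,m_8), S(g_1,m_9), S(g_2,m_9), S(g_3,m_9), S(r,m_9), S(m_5,m_9), S(m_6,m_9), S(m_7,m_9), S(m_8,m_9)) all reduce to 0 modulo the current basis, so we have a Gröbner basis.
Inter-reduce: drop elements whose leading term is divisible by another's, tail-reduce, and make monic.
Reduced Gröbner basis: {a, b - 1}.
The reduced Gröbner basis of I + (p) is {a, b - 1} ≠ {1}, a proper ideal, so the enlarged system stays consistent: p is independent of I, with normal form -ab + b - 1.

-ab + b - 1 is independent of I; its normal form modulo I is -ab + b - 1.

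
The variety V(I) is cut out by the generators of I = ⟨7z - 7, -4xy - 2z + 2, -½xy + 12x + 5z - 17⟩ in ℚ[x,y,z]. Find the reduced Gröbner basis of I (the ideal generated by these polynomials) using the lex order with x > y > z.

G = {x - 1, y, z - 1}

f_1 = 7z - 7, LT = z.
f_2 = -4xy - 2z + 2, LT = xy.
f_3 = -½xy + 12x + 5z - 17, LT = xy.

S(f_2,f_3): lcm = xy. S = 24x + 21/2z - 69/2.
  leading term x: no divisor's leading term divides it; move 24x to the remainder.
  leading term z: subtract (3/2)·f_1 from 21/2z - 69/2 → -24
  leading term 1: no divisor's leading term divides it; move -24 to the remainder.
  remainder 24x - 24 ≠ 0; add g_4 = 24x - 24 to the basis.

S(f_2,g_4): lcm = xy. S = y + ½z - ½.
  leading term y: no divisor's leading term divides it; move y to the remainder.
  leading term z: subtract (1/14)·f_1 from ½z - ½ → 0
  remainder y ≠ 0; add g_5 = y to the basis.

The other S-polynomials (S(f_1,f_2), S(f_1,f_3), S(f_1,g_4), S(f_3,g_4), S(f_1,g_5), S(f_2,g_5), S(f_3,g_5), S(g_4,g_5)) all reduce to 0 modulo the current basis, so we have a Gröbner basis.
Inter-reduce: drop elements whose leading term is divisible by another's, tail-reduce, and make monic.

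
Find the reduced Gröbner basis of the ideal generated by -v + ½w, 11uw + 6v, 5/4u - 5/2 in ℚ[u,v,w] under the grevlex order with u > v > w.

G = {u - 2, v, w}

Buchberger's algorithm terminates because the ascending chain of leading-term ideals stabilizes.

f_1 = -v + ½w, LT = v.
f_2 = 11uw + 6v, LT = uw.
f_3 = 5/4u - 5/2, LT = u.

S(f_2,f_3): lcm = uw. S = 6/11v + 2w.
  leading term v: subtract (-6/11)·f_1 from 6/11v + 2w → 25/11w
  leading term w: no divisor's leading term divides it; move 25/11w to the remainder.
  remainder 25/11w ≠ 0; add g_4 = 25/11w to the basis.

The other S-polynomials (S(f_1,f_2), S(f_1,f_3), S(f_1,g_4), S(f_2,g_4), S(f_3,g_4)) all reduce to 0 modulo the current basis, so we have a Gröbner basis.
Inter-reduce: drop elements whose leading term is divisible by another's, tail-reduce, and make monic.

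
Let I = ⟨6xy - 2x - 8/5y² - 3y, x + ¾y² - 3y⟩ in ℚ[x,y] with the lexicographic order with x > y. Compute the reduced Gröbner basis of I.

G = {x + ¾y² - 3y, y³ - 179/45y² + 2y}

f_1 = 6xy - 2x - 8/5y² - 3y, LT = xy.
f_2 = x + ¾y² - 3y, LT = x.

S(f_1,f_2): lcm = xy. S = -⅓x - ¾y³ + 41/15y² - ½y.
  leading term x: subtract (-⅓)·f_2 from -⅓x - ¾y³ + 41/15y² - ½y → -¾y³ + 179/60y² - 3/2y
  leading term y³: no divisor's leading term divides it; move -¾y³ to the remainder.
  leading term y²: no divisor's leading term divides it; move 179/60y² to the remainder.
  leading term y: no divisor's leading term divides it; move -3/2y to the remainder.
  remainder -¾y³ + 179/60y² - 3/2y ≠ 0; add g_3 = -¾y³ + 179/60y² - 3/2y to the basis.

The other S-polynomials (S(f_1,g_3), S(f_2,g_3)) all reduce to 0 modulo the current basis, so we have a Gröbner basis.
Inter-reduce: drop elements whose leading term is divisible by another's, tail-reduce, and make monic.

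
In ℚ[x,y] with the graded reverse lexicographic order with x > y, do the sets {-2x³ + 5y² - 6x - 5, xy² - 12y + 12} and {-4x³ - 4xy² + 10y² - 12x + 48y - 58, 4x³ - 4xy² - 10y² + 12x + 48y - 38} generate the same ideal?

Since reduced Gröbner bases are canonical representatives of ideals under a given ordering, it suffices to compute and compare them.
Buchberger on the first generating set:
f_1 = -2x³ + 5y² - 6x - 5, LT = x³.
f_2 = xy² - 12y + 12, LT = xy².

S(f_1,f_2): lcm = x³y². S = -5/2y⁴ + 12x²y + 3xy² - 12x² + 5/2y².
  leading term y⁴: no divisor's leading term divides it; move -5/2y⁴ to the remainder.
  leading term x²y: no divisor's leading term divides it; move 12x²y to the remainder.
  leading term xy²: subtract (3)·f_2 from 3xy² - 12x² + 5/2y² → -12x² + 5/2y² + 36y - 36
  leading term x²: no divisor's leading term divides it; move -12x² to the remainder.
  leading term y²: no divisor's leading term divides it; move 5/2y² to the remainder.
  leading term y: no divisor's leading term divides it; move 36y to the remainder.
  leading term 1: no divisor's leading term divides it; move -36 to the remainder.
  remainder -5/2y⁴ + 12x²y - 12x² + 5/2y² + 36y - 36 ≠ 0; add g_3 = -5/2y⁴ + 12x²y - 12x² + 5/2y² + 36y - 36 to the basis.

The other S-polynomials (S(f_1,g_3), S(f_2,g_3)) all reduce to 0 modulo the current basis, so we have a Gröbner basis.
Inter-reduce: drop elements whose leading term is divisible by another's, tail-reduce, and make monic.
Reduced Gröbner basis: {y⁴ - 24/5x²y + 24/5x² - y² - 72/5y + 72/5, x³ - 5/2y² + 3x + 5/2, xy² - 12y + 12}.

Buchberger on the second generating set:
h_1 = -4x³ - 4xy² + 10y² - 12x + 48y - 58, LT = x³.
h_2 = 4x³ - 4xy² - 10y² + 12x + 48y - 38, LT = x³.

S(h_1,h_2): lcm = x³. S = 2xy² - 24y + 24.
  leading term xy²: no divisor's leading term divides it; move 2xy² to the remainder.
  leading term y: no divisor's leading term divides it; move -24y to the remainder.
  leading term 1: no divisor's leading term divides it; move 24 to the remainder.
  remainder 2xy² - 24y + 24 ≠ 0; add k_3 = 2xy² - 24y + 24 to the basis.

S(h_1,k_3): lcm = x³y². S = xy⁴ - 5/2y⁴ + 12x²y + 3xy² - 12y³ - 12x² + 29/2y².
  leading term xy⁴: subtract (½y²)·k_3 from xy⁴ - 5/2y⁴ + 12x²y + 3xy² - 12y³ - 12x² + 29/2y² → -5/2y⁴ + 12x²y + 3xy² - 12x² + 5/2y²
  leading term y⁴: no divisor's leading term divides it; move -5/2y⁴ to the remainder.
  leading term x²y: no divisor's leading term divides it; move 12x²y to the remainder.
  leading term xy²: subtract (3/2)·k_3 from 3xy² - 12x² + 5/2y² → -12x² + 5/2y² + 36y - 36
  leading term x²: no divisor's leading term divides it; move -12x² to the remainder.
  leading term y²: no divisor's leading term divides it; move 5/2y² to the remainder.
  leading term y: no divisor's leading term divides it; move 36y to the remainder.
  leading term 1: no divisor's leading term divides it; move -36 to the remainder.
  remainder -5/2y⁴ + 12x²y - 12x² + 5/2y² + 36y - 36 ≠ 0; add k_4 = -5/2y⁴ + 12x²y - 12x² + 5/2y² + 36y - 36 to the basis.

The other S-polynomials (S(h_2,k_3), S(h_1,k_4), S(h_2,k_4), S(k_3,k_4)) all reduce to 0 modulo the current basis, so we have a Gröbner basis.
Inter-reduce: drop elements whose leading term is divisible by another's, tail-reduce, and make monic.
Reduced Gröbner basis: {y⁴ - 24/5x²y + 24/5x² - y² - 72/5y + 72/5, x³ - 5/2y² + 3x + 5/2, xy² - 12y + 12}.

The two bases agree; hence the ideals are identical.

Yes, the ideals are equal.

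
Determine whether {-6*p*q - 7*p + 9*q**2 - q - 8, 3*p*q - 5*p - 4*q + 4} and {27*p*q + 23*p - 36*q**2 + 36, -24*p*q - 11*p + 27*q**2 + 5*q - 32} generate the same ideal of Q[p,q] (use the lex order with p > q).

Yes, the ideals are equal.

For a fixed monomial order, each ideal has a unique reduced Gröbner basis; comparing bases decides equality.
Buchberger on the first generating set:
f_1 = -6*p*q - 7*p + 9*q**2 - q - 8, LT = p*q.
f_2 = 3*p*q - 5*p - 4*q + 4, LT = p*q.

S(f_1,f_2): lcm = p*q. S = 17/6*p - 3/2*q**2 + 3/2*q.
  leading term p: no divisor's leading term divides it; move 17/6*p to the remainder.
  leading term q**2: no divisor's leading term divides it; move -3/2*q**2 to the remainder.
  leading term q: no divisor's leading term divides it; move 3/2*q to the remainder.
  remainder 17/6*p - 3/2*q**2 + 3/2*q ≠ 0; add g_3 = 17/6*p - 3/2*q**2 + 3/2*q to the basis.

S(f_1,g_3): lcm = p*q. S = 7/6*p + 9/17*q**3 - 69/34*q**2 + 1/6*q + 4/3.
  leading term p: subtract (7/17)·g_3 from 7/6*p + 9/17*q**3 - 69/34*q**2 + 1/6*q + 4/3 → 9/17*q**3 - 24/17*q**2 - 23/51*q + 4/3
  leading term q**3: no divisor's leading term divides it; move 9/17*q**3 to the remainder.
  leading term q**2: no divisor's leading term divides it; move -24/17*q**2 to the remainder.
  leading term q: no divisor's leading term divides it; move -23/51*q to the remainder.
  leading term 1: no divisor's leading term divides it; move 4/3 to the remainder.
  remainder 9/17*q**3 - 24/17*q**2 - 23/51*q + 4/3 ≠ 0; add g_4 = 9/17*q**3 - 24/17*q**2 - 23/51*q + 4/3 to the basis.

The other S-polynomials (S(f_2,g_3), S(f_1,g_4), S(f_2,g_4), S(g_3,g_4)) all reduce to 0 modulo the current basis, so we have a Gröbner basis.
Inter-reduce: drop elements whose leading term is divisible by another's, tail-reduce, and make monic.
Reduced Gröbner basis: {p - 9/17*q**2 + 9/17*q, q**3 - 8/3*q**2 - 23/27*q + 68/27}.

Buchberger on the second generating set:
h_1 = 27*p*q + 23*p - 36*q**2 + 36, LT = p*q.
h_2 = -24*p*q - 11*p + 27*q**2 + 5*q - 32, LT = p*q.

S(h_1,h_2): lcm = p*q. S = 85/216*p - 5/24*q**2 + 5/24*q.
  leading term p: no divisor's leading term divides it; move 85/216*p to the remainder.
  leading term q**2: no divisor's leading term divides it; move -5/24*q**2 to the remainder.
  leading term q: no divisor's leading term divides it; move 5/24*q to the remainder.
  remainder 85/216*p - 5/24*q**2 + 5/24*q ≠ 0; add k_3 = 85/216*p - 5/24*q**2 + 5/24*q to the basis.

S(h_1,k_3): lcm = p*q. S = 23/27*p + 9/17*q**3 - 95/51*q**2 + 4/3.
  leading term p: subtract (184/85)·k_3 from 23/27*p + 9/17*q**3 - 95/51*q**2 + 4/3 → 9/17*q**3 - 24/17*q**2 - 23/51*q + 4/3
  leading term q**3: no divisor's leading term divides it; move 9/17*q**3 to the remainder.
  leading term q**2: no divisor's leading term divides it; move -24/17*q**2 to the remainder.
  leading term q: no divisor's leading term divides it; move -23/51*q to the remainder.
  leading term 1: no divisor's leading term divides it; move 4/3 to the remainder.
  remainder 9/17*q**3 - 24/17*q**2 - 23/51*q + 4/3 ≠ 0; add k_4 = 9/17*q**3 - 24/17*q**2 - 23/51*q + 4/3 to the basis.

The other S-polynomials (S(h_2,k_3), S(h_1,k_4), S(h_2,k_4), S(k_3,k_4)) all reduce to 0 modulo the current basis, so we have a Gröbner basis.
Inter-reduce: drop elements whose leading term is divisible by another's, tail-reduce, and make monic.
Reduced Gröbner basis: {p - 9/17*q**2 + 9/17*q, q**3 - 8/3*q**2 - 23/27*q + 68/27}.

Same reduced basis, so the two generating sets span the same ideal.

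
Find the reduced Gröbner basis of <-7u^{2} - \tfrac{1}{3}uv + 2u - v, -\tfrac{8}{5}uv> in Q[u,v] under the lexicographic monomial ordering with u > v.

G = {u^{2} - \tfrac{2}{7}u + \tfrac{1}{7}v, uv, v^{2}}

f_1 = -7u^{2} - \tfrac{1}{3}uv + 2u - v, LT = u^{2}.
f_2 = -\tfrac{8}{5}uv, LT = uv.

S(f_1,f_2): lcm = u^{2}v. S = \tfrac{1}{21}uv^{2} - \tfrac{2}{7}uv + \tfrac{1}{7}v^{2}.
  leading term uv^{2}: subtract (-\tfrac{5}{168}v)·f_2 from \tfrac{1}{21}uv^{2} - \tfrac{2}{7}uv + \tfrac{1}{7}v^{2} → -\tfrac{2}{7}uv + \tfrac{1}{7}v^{2}
  leading term uv: subtract (\tfrac{5}{28})·f_2 from -\tfrac{2}{7}uv + \tfrac{1}{7}v^{2} → \tfrac{1}{7}v^{2}
  leading term v^{2}: no divisor's leading term divides it; move \tfrac{1}{7}v^{2} to the remainder.
  remainder \tfrac{1}{7}v^{2} ≠ 0; add g_3 = \tfrac{1}{7}v^{2} to the basis.

The other S-polynomials (S(f_1,g_3), S(f_2,g_3)) all reduce to 0 modulo the current basis, so we have a Gröbner basis.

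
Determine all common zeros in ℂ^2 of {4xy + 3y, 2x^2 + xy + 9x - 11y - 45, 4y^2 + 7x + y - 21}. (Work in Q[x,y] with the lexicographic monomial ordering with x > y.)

Compute a lex Gröbner basis by Buchberger's algorithm.
f_1 = 4xy + 3y, LT = xy.
f_2 = 2x^2 + xy + 9x - 11y - 45, LT = x^2.
f_3 = 7x + 4y^2 + y - 21, LT = x.

S(f_1,f_2): lcm = x^2y. S = -1/2xy^2 - 15/4xy + 11/2y^2 + 45/2y.
  reduce S modulo (f_1, f_2, f_3):
  remainder 47/8y^2 + 405/16y ≠ 0; add h_4 = 47/8y^2 + 405/16y to the basis.

S(f_1,f_3): lcm = xy. S = -4/7y^3 - 1/7y^2 + 15/4y.
  reduce S modulo (f_1, f_2, f_3, h_4):
  remainder -55155/8836y ≠ 0; add h_5 = -55155/8836y to the basis.

The other S-polynomials (S(f_2,f_3), S(f_1,h_4), S(f_2,h_4), S(f_3,h_4), S(f_1,h_5), S(f_2,h_5), S(f_3,h_5), S(h_4,h_5)) all reduce to 0 modulo the current basis, so we have a Gröbner basis.
Inter-reduce: drop elements whose leading term is divisible by another's, tail-reduce, and make monic.
Reduced Gröbner basis: {x - 3, y}.

A lex Gröbner basis eliminates variables successively. Here y depends only on y, with roots {0}; lifting each root through the earlier basis elements recovers the full solutions.
  y = 0: the earlier basis element becomes x - 3 = 0, giving x = 3 — point (3, 0).

{(3, 0)}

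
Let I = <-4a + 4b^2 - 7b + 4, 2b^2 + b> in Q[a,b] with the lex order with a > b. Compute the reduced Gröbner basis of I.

G = {a + 9/4b - 1, b^2 + 1/2b}

Buchberger's algorithm terminates because the ascending chain of leading-term ideals stabilizes.

f_1 = -4a + 4b^2 - 7b + 4, LT = a.
f_2 = 2b^2 + b, LT = b^2.

The S-polynomials (S(f_1,f_2)) all reduce to 0 modulo the current basis, so we have a Gröbner basis.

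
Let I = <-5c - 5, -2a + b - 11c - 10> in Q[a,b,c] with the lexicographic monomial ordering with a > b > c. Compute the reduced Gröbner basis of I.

f_1 = -5c - 5, LT = c.
f_2 = -2a + b - 11c - 10, LT = a.

The S-polynomials (S(f_1,f_2)) all reduce to 0 modulo the current basis, so we have a Gröbner basis.

G = {a - 1/2b - 1/2, c + 1}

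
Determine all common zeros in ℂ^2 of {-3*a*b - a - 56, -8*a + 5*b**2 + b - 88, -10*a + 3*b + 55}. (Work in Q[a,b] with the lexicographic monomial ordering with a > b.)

{(4, -5)}

Compute a lex Gröbner basis by Buchberger's algorithm.
f_1 = -3*a*b - a - 56, LT = a*b.
f_2 = -8*a + 5*b**2 + b - 88, LT = a.
f_3 = -10*a + 3*b + 55, LT = a.

S(f_1,f_2): lcm = a*b. S = 1/3*a + 5/8*b**3 + 1/8*b**2 - 11*b + 56/3.
  leading term a: subtract (-1/24)·f_2 from 1/3*a + 5/8*b**3 + 1/8*b**2 - 11*b + 56/3 → 5/8*b**3 + 1/3*b**2 - 263/24*b + 15
  leading term b**3: no divisor's leading term divides it; move 5/8*b**3 to the remainder.
  leading term b**2: no divisor's leading term divides it; move 1/3*b**2 to the remainder.
  leading term b: no divisor's leading term divides it; move -263/24*b to the remainder.
  leading term 1: no divisor's leading term divides it; move 15 to the remainder.
  remainder 5/8*b**3 + 1/3*b**2 - 263/24*b + 15 ≠ 0; add h_4 = 5/8*b**3 + 1/3*b**2 - 263/24*b + 15 to the basis.

S(f_1,f_3): lcm = a*b. S = 1/3*a + 3/10*b**2 + 11/2*b + 56/3.
  leading term a: subtract (-1/24)·f_2 from 1/3*a + 3/10*b**2 + 11/2*b + 56/3 → 61/120*b**2 + 133/24*b + 15
  leading term b**2: no divisor's leading term divides it; move 61/120*b**2 to the remainder.
  leading term b: no divisor's leading term divides it; move 133/24*b to the remainder.
  leading term 1: no divisor's leading term divides it; move 15 to the remainder.
  remainder 61/120*b**2 + 133/24*b + 15 ≠ 0; add h_5 = 61/120*b**2 + 133/24*b + 15 to the basis.

S(f_2,f_3): lcm = a. S = -5/8*b**2 + 7/40*b + 33/2.
  leading term b**2: subtract (-75/61)·h_5 from -5/8*b**2 + 7/40*b + 33/2 → 4263/610*b + 4263/122
  leading term b: no divisor's leading term divides it; move 4263/610*b to the remainder.
  leading term 1: no divisor's leading term divides it; move 4263/122 to the remainder.
  remainder 4263/610*b + 4263/122 ≠ 0; add h_6 = 4263/610*b + 4263/122 to the basis.

The other S-polynomials (S(f_1,h_4), S(f_2,h_4), S(f_3,h_4), S(f_1,h_5), S(f_2,h_5), S(f_3,h_5), S(h_4,h_5), S(f_1,h_6), S(f_2,h_6), S(f_3,h_6), S(h_4,h_6), S(h_5,h_6)) all reduce to 0 modulo the current basis, so we have a Gröbner basis.
Inter-reduce: drop elements whose leading term is divisible by another's, tail-reduce, and make monic.
Reduced Gröbner basis: {a - 4, b + 5}.

The lex basis is triangular: the last element involves only b. Solving b + 5 = 0 gives b ∈ {-5}; substituting each value into the earlier elements determines the remaining variables.
  b = -5: the earlier basis element becomes a - 4 = 0, giving a = 4 — point (4, -5).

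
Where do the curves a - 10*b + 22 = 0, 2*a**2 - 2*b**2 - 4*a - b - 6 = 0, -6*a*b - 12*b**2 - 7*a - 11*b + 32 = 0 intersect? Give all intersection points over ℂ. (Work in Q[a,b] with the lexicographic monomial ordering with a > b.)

Compute a lex Gröbner basis by Buchberger's algorithm.
f_1 = a - 10*b + 22, LT = a.
f_2 = 2*a**2 - 4*a - 2*b**2 - b - 6, LT = a**2.
f_3 = -6*a*b - 7*a - 12*b**2 - 11*b + 32, LT = a*b.

S(f_1,f_2): lcm = a**2. S = -10*a*b + 24*a + b**2 + 1/2*b + 3.
  leading term a*b: subtract (-10*b)·f_1 from -10*a*b + 24*a + b**2 + 1/2*b + 3 → 24*a - 99*b**2 + 441/2*b + 3
  leading term a: subtract (24)·f_1 from 24*a - 99*b**2 + 441/2*b + 3 → -99*b**2 + 921/2*b - 525
  leading term b**2: no divisor's leading term divides it; move -99*b**2 to the remainder.
  leading term b: no divisor's leading term divides it; move 921/2*b to the remainder.
  leading term 1: no divisor's leading term divides it; move -525 to the remainder.
  remainder -99*b**2 + 921/2*b - 525 ≠ 0; add h_4 = -99*b**2 + 921/2*b - 525 to the basis.

S(f_1,f_3): lcm = a*b. S = -7/6*a - 12*b**2 + 121/6*b + 16/3.
  leading term a: subtract (-7/6)·f_1 from -7/6*a - 12*b**2 + 121/6*b + 16/3 → -12*b**2 + 17/2*b + 31
  leading term b**2: subtract (4/33)·h_4 from -12*b**2 + 17/2*b + 31 → -1041/22*b + 1041/11
  leading term b: no divisor's leading term divides it; move -1041/22*b to the remainder.
  leading term 1: no divisor's leading term divides it; move 1041/11 to the remainder.
  remainder -1041/22*b + 1041/11 ≠ 0; add h_5 = -1041/22*b + 1041/11 to the basis.

The other S-polynomials (S(f_2,f_3), S(f_1,h_4), S(f_2,h_4), S(f_3,h_4), S(f_1,h_5), S(f_2,h_5), S(f_3,h_5), S(h_4,h_5)) all reduce to 0 modulo the current basis, so we have a Gröbner basis.
Inter-reduce: drop elements whose leading term is divisible by another's, tail-reduce, and make monic.
Reduced Gröbner basis: {a + 2, b - 2}.

Elimination: the polynomial b - 2 lies in the elimination ideal for b, so b ∈ {2}. For each such b, the remaining basis elements (now univariate) give the rest of the solution.
  b = 2: the earlier basis element becomes a + 2 = 0, giving a = -2 — point (-2, 2).

{(-2, 2)}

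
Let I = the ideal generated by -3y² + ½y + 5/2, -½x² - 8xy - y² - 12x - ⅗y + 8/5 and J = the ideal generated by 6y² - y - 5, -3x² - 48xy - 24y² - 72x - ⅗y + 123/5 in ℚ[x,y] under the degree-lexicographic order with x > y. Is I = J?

Yes, the ideals are equal.

Since reduced Gröbner bases are canonical representatives of ideals under a given ordering, it suffices to compute and compare them.
Buchberger on the first generating set:
f_1 = -3y² + ½y + 5/2, LT = y².
f_2 = -½x² - 8xy - y² - 12x - ⅗y + 8/5, LT = x².

S(f_1,f_2): leading monomials are coprime, so the S-polynomial reduces to 0 (Buchberger's first criterion).
Every S-polynomial of the final basis reduces to 0, so we have a Gröbner basis.
Inter-reduce: drop elements whose leading term is divisible by another's, tail-reduce, and make monic.
Reduced Gröbner basis: {x² + 16xy + 24x + 23/15y - 23/15, y² - ⅙y - ⅚}.

Buchberger on the second generating set:
h_1 = 6y² - y - 5, LT = y².
h_2 = -3x² - 48xy - 24y² - 72x - ⅗y + 123/5, LT = x².

S(h_1,h_2): leading monomials are coprime, so the S-polynomial reduces to 0 (Buchberger's first criterion).
Every S-polynomial of the final basis reduces to 0, so we have a Gröbner basis.
Inter-reduce: drop elements whose leading term is divisible by another's, tail-reduce, and make monic.
Reduced Gröbner basis: {x² + 16xy + 24x + 23/15y - 23/15, y² - ⅙y - ⅚}.

Same reduced basis, so the two generating sets span the same ideal.
The same test decides containment: I ⊆ J iff every generator of I reduces to 0 modulo a Gröbner basis of J.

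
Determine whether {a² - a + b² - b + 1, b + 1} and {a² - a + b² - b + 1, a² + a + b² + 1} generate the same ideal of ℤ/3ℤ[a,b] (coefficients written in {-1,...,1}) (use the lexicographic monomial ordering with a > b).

No, the ideals differ.

For a fixed monomial order, each ideal has a unique reduced Gröbner basis; comparing bases decides equality.
Buchberger on the first generating set:
f_1 = a² - a + b² - b + 1, LT = a².
f_2 = b + 1, LT = b.

The S-polynomials (S(f_1,f_2)) all reduce to 0 modulo the current basis, so we have a Gröbner basis.
Inter-reduce: drop elements whose leading term is divisible by another's, tail-reduce, and make monic.
Reduced Gröbner basis: {a² - a, b + 1}.

Buchberger on the second generating set:
h_1 = a² - a + b² - b + 1, LT = a².
h_2 = a² + a + b² + 1, LT = a².

S(h_1,h_2): lcm = a². S = a - b.
  leading term a: no divisor's leading term divides it; move a to the remainder.
  leading term b: no divisor's leading term divides it; move -b to the remainder.
  remainder a - b ≠ 0; add k_3 = a - b to the basis.

S(h_1,k_3): lcm = a². S = ab - a + b² - b + 1.
  leading term ab: subtract (b)·k_3 from ab - a + b² - b + 1 → -a - b² - b + 1
  leading term a: subtract (-1)·k_3 from -a - b² - b + 1 → -b² + b + 1
  leading term b²: no divisor's leading term divides it; move -b² to the remainder.
  leading term b: no divisor's leading term divides it; move b to the remainder.
  leading term 1: no divisor's leading term divides it; move 1 to the remainder.
  remainder -b² + b + 1 ≠ 0; add k_4 = -b² + b + 1 to the basis.

The other S-polynomials (S(h_2,k_3), S(h_1,k_4), S(h_2,k_4), S(k_3,k_4)) all reduce to 0 modulo the current basis, so we have a Gröbner basis.
Inter-reduce: drop elements whose leading term is divisible by another's, tail-reduce, and make monic.
Reduced Gröbner basis: {a - b, b² - b - 1}.

These differ, so the ideals are not equal.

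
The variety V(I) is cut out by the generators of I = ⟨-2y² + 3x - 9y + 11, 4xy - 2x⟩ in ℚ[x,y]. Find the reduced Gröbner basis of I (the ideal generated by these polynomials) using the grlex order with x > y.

This is the nonlinear analogue of row-reducing a linear system.

f_1 = -2y² + 3x - 9y + 11, LT = y².
f_2 = 4xy - 2x, LT = xy.

S(f_1,f_2): lcm = xy². S = -3/2x² + 5xy - 11/2x.
  leading term x²: no divisor's leading term divides it; move -3/2x² to the remainder.
  leading term xy: subtract (5/4)·f_2 from 5xy - 11/2x → -3x
  leading term x: no divisor's leading term divides it; move -3x to the remainder.
  remainder -3/2x² - 3x ≠ 0; add g_3 = -3/2x² - 3x to the basis.

S(f_1,g_3): leading monomials are coprime, so the S-polynomial reduces to 0 (Buchberger's first criterion).
S(f_2,g_3): lcm = x²y. S = -½x² - 2xy.
  leading term x²: subtract (⅓)·g_3 from -½x² - 2xy → -2xy + x
  leading term xy: subtract (-½)·f_2 from -2xy + x → 0
  remainder 0.

Every S-polynomial of the final basis reduces to 0, so we have a Gröbner basis.

G = {x² + 2x, xy - ½x, y² - 3/2x + 9/2y - 11/2}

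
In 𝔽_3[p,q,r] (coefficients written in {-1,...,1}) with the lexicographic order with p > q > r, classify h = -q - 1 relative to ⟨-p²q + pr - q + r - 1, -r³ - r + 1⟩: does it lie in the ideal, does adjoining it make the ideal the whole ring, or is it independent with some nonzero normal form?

First compute the reduced Gröbner basis of I by Buchberger's algorithm.
f_1 = -p²q + pr - q + r - 1, LT = p²q.
f_2 = -r³ - r + 1, LT = r³.

The S-polynomials (S(f_1,f_2)) all reduce to 0 modulo the current basis, so we have a Gröbner basis.
Inter-reduce: drop elements whose leading term is divisible by another's, tail-reduce, and make monic.
Reduced Gröbner basis: {p²q - pr + q - r + 1, r³ + r - 1}.
Label its elements g_1 = p²q - pr + q - r + 1, g_2 = r³ + r - 1.

Reduce h = -q - 1 modulo G:
  leading term q: no divisor's leading term divides it; move -q to the remainder.
  leading term 1: no divisor's leading term divides it; move -1 to the remainder.
  normal form = -q - 1.
The normal form is nonzero, so h ∉ I. Since h minus its normal form lies in I, I + (h) = I + (n) where n = -q - 1; decide whether this ideal is the whole ring.
Run Buchberger on G together with n (pairs among the g_i already reduce to 0 since G is a Gröbner basis):
g_1 = p²q - pr + q - r + 1, LT = p²q.
g_2 = r³ + r - 1, LT = r³.
n = -q - 1, LT = q.

S(g_1,n): lcm = p²q. S = -p² - pr + q - r + 1.
  reduce S modulo (g_1, g_2, n):
  remainder -p² - pr - r ≠ 0; add m_4 = -p² - pr - r to the basis.

The other S-polynomials (S(g_1,g_2), S(g_2,n), S(g_1,m_4), S(g_2,m_4), S(n,m_4)) all reduce to 0 modulo the current basis, so we have a Gröbner basis.
Inter-reduce: drop elements whose leading term is divisible by another's, tail-reduce, and make monic.
Reduced Gröbner basis: {p² + pr + r, q + 1, r³ + r - 1}.
The reduced Gröbner basis of I + (h) is {p² + pr + r, q + 1, r³ + r - 1} ≠ {1}, a proper ideal, so the enlarged system stays consistent: h is independent of I, with normal form -q - 1.

-q - 1 is independent of I; its normal form modulo I is -q - 1.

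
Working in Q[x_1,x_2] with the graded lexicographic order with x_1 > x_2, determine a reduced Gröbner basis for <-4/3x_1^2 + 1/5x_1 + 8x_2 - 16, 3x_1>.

G = {x_1, x_2 - 2}

f_1 = -4/3x_1^2 + 1/5x_1 + 8x_2 - 16, LT = x_1^2.
f_2 = 3x_1, LT = x_1.

S(f_1,f_2): lcm = x_1^2. S = -3/20x_1 - 6x_2 + 12.
  leading term x_1: subtract (-1/20)·f_2 from -3/20x_1 - 6x_2 + 12 → -6x_2 + 12
  leading term x_2: no divisor's leading term divides it; move -6x_2 to the remainder.
  leading term 1: no divisor's leading term divides it; move 12 to the remainder.
  remainder -6x_2 + 12 ≠ 0; add g_3 = -6x_2 + 12 to the basis.

The other S-polynomials (S(f_1,g_3), S(f_2,g_3)) all reduce to 0 modulo the current basis, so we have a Gröbner basis.
Inter-reduce: drop elements whose leading term is divisible by another's, tail-reduce, and make monic.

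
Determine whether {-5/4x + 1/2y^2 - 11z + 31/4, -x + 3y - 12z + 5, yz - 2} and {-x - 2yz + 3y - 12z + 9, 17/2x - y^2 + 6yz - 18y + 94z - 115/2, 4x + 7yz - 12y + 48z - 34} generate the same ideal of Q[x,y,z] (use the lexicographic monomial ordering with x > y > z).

Since reduced Gröbner bases are canonical representatives of ideals under a given ordering, it suffices to compute and compare them.
Buchberger on the first generating set:
f_1 = -5/4x + 1/2y^2 - 11z + 31/4, LT = x.
f_2 = -x + 3y - 12z + 5, LT = x.
f_3 = yz - 2, LT = yz.

S(f_1,f_2): lcm = x. S = -2/5y^2 + 3y - 16/5z - 6/5.
  leading term y^2: no divisor's leading term divides it; move -2/5y^2 to the remainder.
  leading term y: no divisor's leading term divides it; move 3y to the remainder.
  leading term z: no divisor's leading term divides it; move -16/5z to the remainder.
  leading term 1: no divisor's leading term divides it; move -6/5 to the remainder.
  remainder -2/5y^2 + 3y - 16/5z - 6/5 ≠ 0; add g_4 = -2/5y^2 + 3y - 16/5z - 6/5 to the basis.

S(f_3,g_4): lcm = y^2z. S = 15/2yz - 2y - 8z^2 - 3z.
  leading term yz: subtract (15/2)·f_3 from 15/2yz - 2y - 8z^2 - 3z → -2y - 8z^2 - 3z + 15
  leading term y: no divisor's leading term divides it; move -2y to the remainder.
  leading term z^2: no divisor's leading term divides it; move -8z^2 to the remainder.
  leading term z: no divisor's leading term divides it; move -3z to the remainder.
  leading term 1: no divisor's leading term divides it; move 15 to the remainder.
  remainder -2y - 8z^2 - 3z + 15 ≠ 0; add g_5 = -2y - 8z^2 - 3z + 15 to the basis.

S(f_3,g_5): lcm = yz. S = -4z^3 - 3/2z^2 + 15/2z - 2.
  leading term z^3: no divisor's leading term divides it; move -4z^3 to the remainder.
  leading term z^2: no divisor's leading term divides it; move -3/2z^2 to the remainder.
  leading term z: no divisor's leading term divides it; move 15/2z to the remainder.
  leading term 1: no divisor's leading term divides it; move -2 to the remainder.
  remainder -4z^3 - 3/2z^2 + 15/2z - 2 ≠ 0; add g_6 = -4z^3 - 3/2z^2 + 15/2z - 2 to the basis.

The other S-polynomials (S(f_1,f_3), S(f_2,f_3), S(f_1,g_4), S(f_2,g_4), S(f_1,g_5), S(f_2,g_5), S(g_4,g_5), S(f_1,g_6), S(f_2,g_6), S(f_3,g_6), S(g_4,g_6), S(g_5,g_6)) all reduce to 0 modulo the current basis, so we have a Gröbner basis.
Inter-reduce: drop elements whose leading term is divisible by another's, tail-reduce, and make monic.
Reduced Gröbner basis: {x + 12z^2 + 33/2z - 55/2, y + 4z^2 + 3/2z - 15/2, z^3 + 3/8z^2 - 15/8z + 1/2}.

Buchberger on the second generating set:
h_1 = -x - 2yz + 3y - 12z + 9, LT = x.
h_2 = 17/2x - y^2 + 6yz - 18y + 94z - 115/2, LT = x.
h_3 = 4x + 7yz - 12y + 48z - 34, LT = x.

S(h_1,h_2): lcm = x. S = 2/17y^2 + 22/17yz - 15/17y + 16/17z - 38/17.
  leading term y^2: no divisor's leading term divides it; move 2/17y^2 to the remainder.
  leading term yz: no divisor's leading term divides it; move 22/17yz to the remainder.
  leading term y: no divisor's leading term divides it; move -15/17y to the remainder.
  leading term z: no divisor's leading term divides it; move 16/17z to the remainder.
  leading term 1: no divisor's leading term divides it; move -38/17 to the remainder.
  remainder 2/17y^2 + 22/17yz - 15/17y + 16/17z - 38/17 ≠ 0; add k_4 = 2/17y^2 + 22/17yz - 15/17y + 16/17z - 38/17 to the basis.

S(h_1,h_3): lcm = x. S = 1/4yz - 1/2.
  leading term yz: no divisor's leading term divides it; move 1/4yz to the remainder.
  leading term 1: no divisor's leading term divides it; move -1/2 to the remainder.
  remainder 1/4yz - 1/2 ≠ 0; add k_5 = 1/4yz - 1/2 to the basis.

S(k_4,k_5): lcm = y^2z. S = 11yz^2 - 15/2yz + 2y + 8z^2 - 19z.
  leading term yz^2: subtract (44z)·k_5 from 11yz^2 - 15/2yz + 2y + 8z^2 - 19z → -15/2yz + 2y + 8z^2 + 3z
  leading term yz: subtract (-30)·k_5 from -15/2yz + 2y + 8z^2 + 3z → 2y + 8z^2 + 3z - 15
  leading term y: no divisor's leading term divides it; move 2y to the remainder.
  leading term z^2: no divisor's leading term divides it; move 8z^2 to the remainder.
  leading term z: no divisor's leading term divides it; move 3z to the remainder.
  leading term 1: no divisor's leading term divides it; move -15 to the remainder.
  remainder 2y + 8z^2 + 3z - 15 ≠ 0; add k_6 = 2y + 8z^2 + 3z - 15 to the basis.

S(k_5,k_6): lcm = yz. S = -4z^3 - 3/2z^2 + 15/2z - 2.
  leading term z^3: no divisor's leading term divides it; move -4z^3 to the remainder.
  leading term z^2: no divisor's leading term divides it; move -3/2z^2 to the remainder.
  leading term z: no divisor's leading term divides it; move 15/2z to the remainder.
  leading term 1: no divisor's leading term divides it; move -2 to the remainder.
  remainder -4z^3 - 3/2z^2 + 15/2z - 2 ≠ 0; add k_7 = -4z^3 - 3/2z^2 + 15/2z - 2 to the basis.

The other S-polynomials (S(h_2,h_3), S(h_1,k_4), S(h_2,k_4), S(h_3,k_4), S(h_1,k_5), S(h_2,k_5), S(h_3,k_5), S(h_1,k_6), S(h_2,k_6), S(h_3,k_6), S(k_4,k_6), S(h_1,k_7), S(h_2,k_7), S(h_3,k_7), S(k_4,k_7), S(k_5,k_7), S(k_6,k_7)) all reduce to 0 modulo the current basis, so we have a Gröbner basis.
Inter-reduce: drop elements whose leading term is divisible by another's, tail-reduce, and make monic.
Reduced Gröbner basis: {x + 12z^2 + 33/2z - 55/2, y + 4z^2 + 3/2z - 15/2, z^3 + 3/8z^2 - 15/8z + 1/2}.

The two bases agree; hence the ideals are identical.

Yes, the ideals are equal.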